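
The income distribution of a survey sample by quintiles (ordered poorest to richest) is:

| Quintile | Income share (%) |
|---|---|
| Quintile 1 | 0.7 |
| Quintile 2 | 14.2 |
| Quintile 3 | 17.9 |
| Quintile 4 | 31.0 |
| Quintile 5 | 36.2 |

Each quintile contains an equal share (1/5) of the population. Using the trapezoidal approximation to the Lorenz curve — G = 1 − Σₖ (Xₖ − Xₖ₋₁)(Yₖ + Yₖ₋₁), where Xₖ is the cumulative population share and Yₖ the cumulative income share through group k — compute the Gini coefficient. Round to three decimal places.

0.351

Cumulative income shares Yₖ: 0.0070, 0.1490, 0.3280, 0.6380, 1.0000
Σ (Xₖ−Xₖ₋₁)(Yₖ+Yₖ₋₁) = (1/5)(0.0070+0.0000) + (1/5)(0.1490+0.0070) + (1/5)(0.3280+0.1490) + (1/5)(0.6380+0.3280) + (1/5)(1.0000+0.6380)
  = 0.0014 + 0.0312 + 0.0954 + 0.1932 + 0.3276 = 0.6488
G = 1 − 0.6488 = 0.3512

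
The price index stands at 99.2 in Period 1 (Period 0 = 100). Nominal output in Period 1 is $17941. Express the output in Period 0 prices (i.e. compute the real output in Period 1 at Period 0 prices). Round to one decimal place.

Real = Nominal ÷ (Index/100) = 17941 ÷ (99.2/100)
     = 17941 ÷ 0.992 = 18085.6855

18085.7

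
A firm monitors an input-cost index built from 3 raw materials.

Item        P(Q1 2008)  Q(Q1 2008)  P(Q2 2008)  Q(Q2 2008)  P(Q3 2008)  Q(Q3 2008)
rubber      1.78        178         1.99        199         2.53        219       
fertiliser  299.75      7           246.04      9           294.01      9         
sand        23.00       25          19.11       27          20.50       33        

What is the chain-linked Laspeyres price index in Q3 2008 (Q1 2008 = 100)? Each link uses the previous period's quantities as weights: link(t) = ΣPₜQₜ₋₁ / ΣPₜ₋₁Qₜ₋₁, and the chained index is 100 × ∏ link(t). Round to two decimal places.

101.18

Link Q1 2008→Q2 2008:
ΣP(Q2 2008)Q(Q1 2008) = 1.99×178 + 246.04×7 + 19.11×25 = 354.22 + 1722.28 + 477.75 = 2554.25
ΣP(Q1 2008)Q(Q1 2008) = 1.78×178 + 299.75×7 + 23.00×25 = 316.84 + 2098.25 + 575 = 2990.09
link = 2554.25/2990.09 = 0.854239
Link Q2 2008→Q3 2008:
ΣP(Q3 2008)Q(Q2 2008) = 2.53×199 + 294.01×9 + 20.50×27 = 503.47 + 2646.09 + 553.5 = 3703.06
ΣP(Q2 2008)Q(Q2 2008) = 1.99×199 + 246.04×9 + 19.11×27 = 396.01 + 2214.36 + 515.97 = 3126.34
link = 3703.06/3126.34 = 1.184471
Chained index = 100 × 0.854239 × 1.184471 = 101.1821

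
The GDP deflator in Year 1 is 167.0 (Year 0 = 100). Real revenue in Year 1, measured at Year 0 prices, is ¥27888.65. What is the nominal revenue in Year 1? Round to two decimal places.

Nominal = Real × (Index/100) = 27888.65 × (167.0/100)
        = 27888.65 × 1.670 = 46574.0455

46574.05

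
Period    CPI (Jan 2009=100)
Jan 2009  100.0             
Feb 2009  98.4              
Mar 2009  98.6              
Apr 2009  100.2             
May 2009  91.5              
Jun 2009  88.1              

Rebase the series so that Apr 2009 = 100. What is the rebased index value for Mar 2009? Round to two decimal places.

98.40

Rebased(Mar 2009) = 98.6 / 100.2 × 100 = 98.4032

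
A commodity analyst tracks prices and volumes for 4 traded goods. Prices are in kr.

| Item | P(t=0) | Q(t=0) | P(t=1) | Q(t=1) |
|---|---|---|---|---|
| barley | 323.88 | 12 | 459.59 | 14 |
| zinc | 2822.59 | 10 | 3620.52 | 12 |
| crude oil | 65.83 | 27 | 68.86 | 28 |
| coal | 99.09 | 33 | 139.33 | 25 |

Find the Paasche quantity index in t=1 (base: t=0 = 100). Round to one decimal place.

Paasche quantity index uses current-period prices as weights.
ΣP(t=1)·Q(t=1) = 459.59×14 + 3620.52×12 + 68.86×28 + 139.33×25 = 6434.26 + 43446.24 + 1928.08 + 3483.25 = 55291.83
ΣP(t=1)·Q(t=0) = 459.59×12 + 3620.52×10 + 68.86×27 + 139.33×33 = 5515.08 + 36205.2 + 1859.22 + 4597.89 = 48177.39
Index = 55291.83 / 48177.39 × 100 = 114.7672

114.8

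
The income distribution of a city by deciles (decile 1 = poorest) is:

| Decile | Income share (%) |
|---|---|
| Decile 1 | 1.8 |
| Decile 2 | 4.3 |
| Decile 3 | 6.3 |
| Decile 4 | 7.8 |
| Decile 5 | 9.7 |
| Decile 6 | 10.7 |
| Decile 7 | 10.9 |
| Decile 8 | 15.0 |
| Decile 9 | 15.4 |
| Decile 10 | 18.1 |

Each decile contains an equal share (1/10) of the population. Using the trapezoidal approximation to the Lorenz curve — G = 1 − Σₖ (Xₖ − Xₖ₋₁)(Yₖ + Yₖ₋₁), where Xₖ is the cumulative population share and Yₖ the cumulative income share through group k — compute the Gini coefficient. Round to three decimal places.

0.278

Cumulative income shares Yₖ: 0.0180, 0.0610, 0.1240, 0.2020, 0.2990, 0.4060, 0.5150, 0.6650, 0.8190, 1.0000
Σ (Xₖ−Xₖ₋₁)(Yₖ+Yₖ₋₁) = (1/10)(0.0180+0.0000) + (1/10)(0.0610+0.0180) + (1/10)(0.1240+0.0610) + (1/10)(0.2020+0.1240) + (1/10)(0.2990+0.2020) + (1/10)(0.4060+0.2990) + (1/10)(0.5150+0.4060) + (1/10)(0.6650+0.5150) + (1/10)(0.8190+0.6650) + (1/10)(1.0000+0.8190)
  = 0.0018 + 0.0079 + 0.0185 + 0.0326 + 0.0501 + 0.0705 + 0.0921 + 0.1180 + 0.1484 + 0.1819 = 0.7218
G = 1 − 0.7218 = 0.2782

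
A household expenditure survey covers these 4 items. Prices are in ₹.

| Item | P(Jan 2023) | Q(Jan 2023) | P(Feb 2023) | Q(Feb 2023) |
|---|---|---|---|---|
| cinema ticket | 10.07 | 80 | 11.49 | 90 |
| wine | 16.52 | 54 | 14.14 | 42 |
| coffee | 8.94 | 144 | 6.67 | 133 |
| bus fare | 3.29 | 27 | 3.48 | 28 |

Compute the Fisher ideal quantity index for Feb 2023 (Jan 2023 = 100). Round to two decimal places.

94.59

Laspeyres component (base-period weights):
ΣP(Jan 2023)Q(Feb 2023) = 10.07×90 + 16.52×42 + 8.94×133 + 3.29×28 = 906.3 + 693.84 + 1189.02 + 92.12 = 2881.28
ΣP(Jan 2023)Q(Jan 2023) = 10.07×80 + 16.52×54 + 8.94×144 + 3.29×27 = 805.6 + 892.08 + 1287.36 + 88.83 = 3073.87
L = 2881.28 / 3073.87 × 100 = 93.7346
Paasche component (current-period weights):
ΣP(Feb 2023)Q(Feb 2023) = 11.49×90 + 14.14×42 + 6.67×133 + 3.48×28 = 1034.1 + 593.88 + 887.11 + 97.44 = 2612.53
ΣP(Feb 2023)Q(Jan 2023) = 11.49×80 + 14.14×54 + 6.67×144 + 3.48×27 = 919.2 + 763.56 + 960.48 + 93.96 = 2737.2
P = 2612.53 / 2737.2 × 100 = 95.4453
Fisher = √(L × P) = √(93.7346 × 95.4453) = 94.5861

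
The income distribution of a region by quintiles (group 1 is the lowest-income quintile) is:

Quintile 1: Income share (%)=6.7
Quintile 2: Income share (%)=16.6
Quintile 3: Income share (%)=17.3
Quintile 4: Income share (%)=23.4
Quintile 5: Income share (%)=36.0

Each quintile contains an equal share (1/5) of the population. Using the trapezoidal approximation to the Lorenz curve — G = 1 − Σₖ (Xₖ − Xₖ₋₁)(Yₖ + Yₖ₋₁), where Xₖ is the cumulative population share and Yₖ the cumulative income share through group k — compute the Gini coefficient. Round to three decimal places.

Cumulative income shares Yₖ: 0.0670, 0.2330, 0.4060, 0.6400, 1.0000
Σ (Xₖ−Xₖ₋₁)(Yₖ+Yₖ₋₁) = (1/5)(0.0670+0.0000) + (1/5)(0.2330+0.0670) + (1/5)(0.4060+0.2330) + (1/5)(0.6400+0.4060) + (1/5)(1.0000+0.6400)
  = 0.0134 + 0.0600 + 0.1278 + 0.2092 + 0.3280 = 0.7384
G = 1 − 0.7384 = 0.2616

0.262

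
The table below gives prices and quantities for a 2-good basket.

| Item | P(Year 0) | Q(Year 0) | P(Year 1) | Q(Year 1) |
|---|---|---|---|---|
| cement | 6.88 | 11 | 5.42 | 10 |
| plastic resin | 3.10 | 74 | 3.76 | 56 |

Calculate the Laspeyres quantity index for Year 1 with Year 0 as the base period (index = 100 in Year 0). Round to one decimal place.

79.5

Laspeyres quantity index uses base-period prices as weights.
ΣP(Year 0)·Q(Year 1) = 6.88×10 + 3.10×56 = 68.8 + 173.6 = 242.4
ΣP(Year 0)·Q(Year 0) = 6.88×11 + 3.10×74 = 75.68 + 229.4 = 305.08
Index = 242.4 / 305.08 × 100 = 79.4546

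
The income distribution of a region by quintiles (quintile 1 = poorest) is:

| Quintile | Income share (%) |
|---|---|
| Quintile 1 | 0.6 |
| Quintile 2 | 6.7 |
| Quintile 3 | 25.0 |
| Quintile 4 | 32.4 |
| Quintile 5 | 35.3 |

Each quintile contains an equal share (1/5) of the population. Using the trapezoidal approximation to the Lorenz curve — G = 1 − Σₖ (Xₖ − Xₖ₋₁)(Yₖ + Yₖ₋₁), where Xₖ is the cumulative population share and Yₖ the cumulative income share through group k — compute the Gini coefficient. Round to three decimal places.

0.380

Cumulative income shares Yₖ: 0.0060, 0.0730, 0.3230, 0.6470, 1.0000
Σ (Xₖ−Xₖ₋₁)(Yₖ+Yₖ₋₁) = (1/5)(0.0060+0.0000) + (1/5)(0.0730+0.0060) + (1/5)(0.3230+0.0730) + (1/5)(0.6470+0.3230) + (1/5)(1.0000+0.6470)
  = 0.0012 + 0.0158 + 0.0792 + 0.1940 + 0.3294 = 0.6196
G = 1 − 0.6196 = 0.3804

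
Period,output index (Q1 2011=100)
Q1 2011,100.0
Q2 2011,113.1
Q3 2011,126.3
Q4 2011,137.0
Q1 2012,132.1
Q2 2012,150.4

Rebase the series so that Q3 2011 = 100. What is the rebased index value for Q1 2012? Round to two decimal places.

Rebased(Q1 2012) = 132.1 / 126.3 × 100 = 104.5922

104.59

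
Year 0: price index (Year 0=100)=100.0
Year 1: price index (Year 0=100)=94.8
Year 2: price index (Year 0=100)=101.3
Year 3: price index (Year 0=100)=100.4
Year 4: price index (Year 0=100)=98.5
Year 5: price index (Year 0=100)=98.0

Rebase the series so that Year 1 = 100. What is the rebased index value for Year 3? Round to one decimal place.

Rebased(Year 3) = 100.4 / 94.8 × 100 = 105.9072

105.9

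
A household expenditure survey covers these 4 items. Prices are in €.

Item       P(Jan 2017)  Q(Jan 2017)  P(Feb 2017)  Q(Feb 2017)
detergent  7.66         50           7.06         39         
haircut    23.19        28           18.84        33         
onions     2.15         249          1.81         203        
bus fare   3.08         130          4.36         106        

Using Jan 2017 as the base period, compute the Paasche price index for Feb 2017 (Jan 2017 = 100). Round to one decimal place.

Paasche price index uses current-period quantities as weights.
ΣP(Feb 2017)·Q(Feb 2017) = 7.06×39 + 18.84×33 + 1.81×203 + 4.36×106 = 275.34 + 621.72 + 367.43 + 462.16 = 1726.65
ΣP(Jan 2017)·Q(Feb 2017) = 7.66×39 + 23.19×33 + 2.15×203 + 3.08×106 = 298.74 + 765.27 + 436.45 + 326.48 = 1826.94
Index = 1726.65 / 1826.94 × 100 = 94.5105

94.5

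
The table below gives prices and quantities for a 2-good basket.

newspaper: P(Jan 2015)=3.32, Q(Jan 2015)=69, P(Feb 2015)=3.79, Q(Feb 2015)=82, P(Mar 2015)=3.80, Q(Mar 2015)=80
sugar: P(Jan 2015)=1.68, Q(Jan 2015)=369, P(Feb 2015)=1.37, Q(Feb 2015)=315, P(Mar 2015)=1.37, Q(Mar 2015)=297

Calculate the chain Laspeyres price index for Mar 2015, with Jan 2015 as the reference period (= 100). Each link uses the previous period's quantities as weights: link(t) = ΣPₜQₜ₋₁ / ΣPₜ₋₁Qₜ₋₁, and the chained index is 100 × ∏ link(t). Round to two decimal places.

90.45

Link Jan 2015→Feb 2015:
ΣP(Feb 2015)Q(Jan 2015) = 3.79×69 + 1.37×369 = 261.51 + 505.53 = 767.04
ΣP(Jan 2015)Q(Jan 2015) = 3.32×69 + 1.68×369 = 229.08 + 619.92 = 849
link = 767.04/849 = 0.903463
Link Feb 2015→Mar 2015:
ΣP(Mar 2015)Q(Feb 2015) = 3.80×82 + 1.37×315 = 311.6 + 431.55 = 743.15
ΣP(Feb 2015)Q(Feb 2015) = 3.79×82 + 1.37×315 = 310.78 + 431.55 = 742.33
link = 743.15/742.33 = 1.001105
Chained index = 100 × 0.903463 × 1.001105 = 90.4461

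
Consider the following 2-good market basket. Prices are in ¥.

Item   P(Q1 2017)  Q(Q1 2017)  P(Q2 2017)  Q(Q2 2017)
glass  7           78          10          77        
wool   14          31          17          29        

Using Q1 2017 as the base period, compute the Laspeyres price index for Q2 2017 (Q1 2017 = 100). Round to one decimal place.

133.4

Laspeyres price index uses base-period quantities as weights.
ΣP(Q2 2017)·Q(Q1 2017) = 10×78 + 17×31 = 780 + 527 = 1307
ΣP(Q1 2017)·Q(Q1 2017) = 7×78 + 14×31 = 546 + 434 = 980
Index = 1307 / 980 × 100 = 133.3673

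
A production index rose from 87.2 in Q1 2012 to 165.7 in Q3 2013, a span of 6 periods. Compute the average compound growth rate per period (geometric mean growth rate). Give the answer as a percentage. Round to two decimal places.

11.29%

Growth factor = (165.7/87.2)^(1/6) = (1.900229)^(1/6) = 1.112930
Growth rate = 1.112930 − 1 = 0.112930 = 11.2930%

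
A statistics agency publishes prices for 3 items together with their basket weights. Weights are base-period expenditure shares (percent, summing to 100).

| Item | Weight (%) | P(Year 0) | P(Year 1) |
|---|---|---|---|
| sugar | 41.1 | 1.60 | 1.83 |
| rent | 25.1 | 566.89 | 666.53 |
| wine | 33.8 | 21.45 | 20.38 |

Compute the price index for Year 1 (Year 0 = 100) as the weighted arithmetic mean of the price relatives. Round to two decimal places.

sugar: 41.1 × (1.83/1.60) = 41.1 × 1.143750 = 47.0081
rent: 25.1 × (666.53/566.89) = 25.1 × 1.175766 = 29.5117
wine: 33.8 × (20.38/21.45) = 33.8 × 0.950117 = 32.1139
Index = Σ wᵢ·(p₁ᵢ/p₀ᵢ) = 47.0081 + 29.5117 + 32.1139 = 108.6338

108.63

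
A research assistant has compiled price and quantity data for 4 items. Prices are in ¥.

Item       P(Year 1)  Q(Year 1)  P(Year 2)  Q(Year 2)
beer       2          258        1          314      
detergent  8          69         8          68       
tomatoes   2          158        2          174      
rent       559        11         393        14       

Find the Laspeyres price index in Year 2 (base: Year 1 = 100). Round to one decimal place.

Laspeyres price index uses base-period quantities as weights.
ΣP(Year 2)·Q(Year 1) = 1×258 + 8×69 + 2×158 + 393×11 = 258 + 552 + 316 + 4323 = 5449
ΣP(Year 1)·Q(Year 1) = 2×258 + 8×69 + 2×158 + 559×11 = 516 + 552 + 316 + 6149 = 7533
Index = 5449 / 7533 × 100 = 72.3351

72.3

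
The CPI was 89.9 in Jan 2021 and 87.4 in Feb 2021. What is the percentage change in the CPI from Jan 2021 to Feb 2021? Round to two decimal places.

Change = (87.4 − 89.9) / 89.9 × 100
       = -2.5 / 89.9 × 100 = -2.7809%

-2.78%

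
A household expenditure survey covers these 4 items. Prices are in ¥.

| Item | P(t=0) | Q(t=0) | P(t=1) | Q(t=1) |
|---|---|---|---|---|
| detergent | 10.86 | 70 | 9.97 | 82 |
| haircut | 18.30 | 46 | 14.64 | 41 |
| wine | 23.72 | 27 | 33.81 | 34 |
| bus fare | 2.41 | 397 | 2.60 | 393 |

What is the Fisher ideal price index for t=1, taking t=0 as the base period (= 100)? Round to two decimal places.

Laspeyres component (base-period weights):
ΣP(t=1)Q(t=0) = 9.97×70 + 14.64×46 + 33.81×27 + 2.60×397 = 697.9 + 673.44 + 912.87 + 1032.2 = 3316.41
ΣP(t=0)Q(t=0) = 10.86×70 + 18.30×46 + 23.72×27 + 2.41×397 = 760.2 + 841.8 + 640.44 + 956.77 = 3199.21
L = 3316.41 / 3199.21 × 100 = 103.6634
Paasche component (current-period weights):
ΣP(t=1)Q(t=1) = 9.97×82 + 14.64×41 + 33.81×34 + 2.60×393 = 817.54 + 600.24 + 1149.54 + 1021.8 = 3589.12
ΣP(t=0)Q(t=1) = 10.86×82 + 18.30×41 + 23.72×34 + 2.41×393 = 890.52 + 750.3 + 806.48 + 947.13 = 3394.43
P = 3589.12 / 3394.43 × 100 = 105.7356
Fisher = √(L × P) = √(103.6634 × 105.7356) = 104.6944

104.69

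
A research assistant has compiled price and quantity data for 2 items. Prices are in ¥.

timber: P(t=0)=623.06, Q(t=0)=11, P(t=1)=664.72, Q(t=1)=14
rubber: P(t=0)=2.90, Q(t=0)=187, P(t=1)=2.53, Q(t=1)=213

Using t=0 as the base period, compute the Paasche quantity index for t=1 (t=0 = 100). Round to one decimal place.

126.5

Paasche quantity index uses current-period prices as weights.
ΣP(t=1)·Q(t=1) = 664.72×14 + 2.53×213 = 9306.08 + 538.89 = 9844.97
ΣP(t=1)·Q(t=0) = 664.72×11 + 2.53×187 = 7311.92 + 473.11 = 7785.03
Index = 9844.97 / 7785.03 × 100 = 126.4603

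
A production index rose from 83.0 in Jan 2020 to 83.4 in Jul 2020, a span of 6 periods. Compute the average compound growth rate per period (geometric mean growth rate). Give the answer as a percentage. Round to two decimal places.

0.08%

Growth factor = (83.4/83.0)^(1/6) = (1.004819)^(1/6) = 1.000802
Growth rate = 1.000802 − 1 = 0.000802 = 0.0802%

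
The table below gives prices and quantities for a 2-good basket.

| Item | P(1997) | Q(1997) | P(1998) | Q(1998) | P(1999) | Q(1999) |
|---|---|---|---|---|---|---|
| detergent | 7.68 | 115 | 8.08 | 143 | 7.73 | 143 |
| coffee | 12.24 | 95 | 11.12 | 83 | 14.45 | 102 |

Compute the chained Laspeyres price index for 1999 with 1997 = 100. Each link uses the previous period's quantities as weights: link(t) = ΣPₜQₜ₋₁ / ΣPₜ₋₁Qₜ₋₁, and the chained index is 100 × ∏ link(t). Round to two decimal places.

Link 1997→1998:
ΣP(1998)Q(1997) = 8.08×115 + 11.12×95 = 929.2 + 1056.4 = 1985.6
ΣP(1997)Q(1997) = 7.68×115 + 12.24×95 = 883.2 + 1162.8 = 2046
link = 1985.6/2046 = 0.970479
Link 1998→1999:
ΣP(1999)Q(1998) = 7.73×143 + 14.45×83 = 1105.39 + 1199.35 = 2304.74
ΣP(1998)Q(1998) = 8.08×143 + 11.12×83 = 1155.44 + 922.96 = 2078.4
link = 2304.74/2078.4 = 1.108901
Chained index = 100 × 0.970479 × 1.108901 = 107.6165

107.62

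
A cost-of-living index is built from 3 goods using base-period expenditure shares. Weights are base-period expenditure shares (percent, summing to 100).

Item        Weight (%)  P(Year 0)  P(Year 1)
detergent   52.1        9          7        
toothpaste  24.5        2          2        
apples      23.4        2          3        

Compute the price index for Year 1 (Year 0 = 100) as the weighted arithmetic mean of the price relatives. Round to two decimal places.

100.12

detergent: 52.1 × (7/9) = 52.1 × 0.777778 = 40.5222
toothpaste: 24.5 × (2/2) = 24.5 × 1.000000 = 24.5000
apples: 23.4 × (3/2) = 23.4 × 1.500000 = 35.1000
Index = Σ wᵢ·(p₁ᵢ/p₀ᵢ) = 40.5222 + 24.5000 + 35.1000 = 100.1222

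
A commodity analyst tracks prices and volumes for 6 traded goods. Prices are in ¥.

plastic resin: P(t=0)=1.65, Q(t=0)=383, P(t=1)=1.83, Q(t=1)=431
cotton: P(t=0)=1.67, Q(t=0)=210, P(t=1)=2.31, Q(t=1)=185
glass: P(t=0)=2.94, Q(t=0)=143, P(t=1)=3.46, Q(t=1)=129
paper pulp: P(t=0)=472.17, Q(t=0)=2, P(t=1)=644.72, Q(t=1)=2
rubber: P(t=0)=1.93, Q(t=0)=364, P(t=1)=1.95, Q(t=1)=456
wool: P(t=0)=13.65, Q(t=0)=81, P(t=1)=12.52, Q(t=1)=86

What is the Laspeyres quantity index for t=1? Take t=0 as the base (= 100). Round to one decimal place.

105.8

Laspeyres quantity index uses base-period prices as weights.
ΣP(t=0)·Q(t=1) = 1.65×431 + 1.67×185 + 2.94×129 + 472.17×2 + 1.93×456 + 13.65×86 = 711.15 + 308.95 + 379.26 + 944.34 + 880.08 + 1173.9 = 4397.68
ΣP(t=0)·Q(t=0) = 1.65×383 + 1.67×210 + 2.94×143 + 472.17×2 + 1.93×364 + 13.65×81 = 631.95 + 350.7 + 420.42 + 944.34 + 702.52 + 1105.65 = 4155.58
Index = 4397.68 / 4155.58 × 100 = 105.8259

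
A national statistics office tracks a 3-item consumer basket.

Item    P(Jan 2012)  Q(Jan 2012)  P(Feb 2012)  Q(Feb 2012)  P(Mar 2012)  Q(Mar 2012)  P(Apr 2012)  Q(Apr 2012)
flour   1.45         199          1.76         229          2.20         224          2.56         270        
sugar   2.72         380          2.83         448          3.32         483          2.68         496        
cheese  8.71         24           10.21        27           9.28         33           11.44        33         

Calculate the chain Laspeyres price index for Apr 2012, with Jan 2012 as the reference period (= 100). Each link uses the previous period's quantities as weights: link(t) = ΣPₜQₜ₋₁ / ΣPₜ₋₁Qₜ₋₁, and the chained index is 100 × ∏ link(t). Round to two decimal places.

117.43

Link Jan 2012→Feb 2012:
ΣP(Feb 2012)Q(Jan 2012) = 1.76×199 + 2.83×380 + 10.21×24 = 350.24 + 1075.4 + 245.04 = 1670.68
ΣP(Jan 2012)Q(Jan 2012) = 1.45×199 + 2.72×380 + 8.71×24 = 288.55 + 1033.6 + 209.04 = 1531.19
link = 1670.68/1531.19 = 1.091099
Link Feb 2012→Mar 2012:
ΣP(Mar 2012)Q(Feb 2012) = 2.20×229 + 3.32×448 + 9.28×27 = 503.8 + 1487.36 + 250.56 = 2241.72
ΣP(Feb 2012)Q(Feb 2012) = 1.76×229 + 2.83×448 + 10.21×27 = 403.04 + 1267.84 + 275.67 = 1946.55
link = 2241.72/1946.55 = 1.151638
Link Mar 2012→Apr 2012:
ΣP(Apr 2012)Q(Mar 2012) = 2.56×224 + 2.68×483 + 11.44×33 = 573.44 + 1294.44 + 377.52 = 2245.4
ΣP(Mar 2012)Q(Mar 2012) = 2.20×224 + 3.32×483 + 9.28×33 = 492.8 + 1603.56 + 306.24 = 2402.6
link = 2245.4/2402.6 = 0.934571
Chained index = 100 × 1.091099 × 1.151638 × 0.934571 = 117.4336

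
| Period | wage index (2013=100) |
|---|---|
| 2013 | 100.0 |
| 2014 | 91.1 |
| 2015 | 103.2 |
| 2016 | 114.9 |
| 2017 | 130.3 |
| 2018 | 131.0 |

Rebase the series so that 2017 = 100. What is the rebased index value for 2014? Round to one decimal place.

Rebased(2014) = 91.1 / 130.3 × 100 = 69.9156

69.9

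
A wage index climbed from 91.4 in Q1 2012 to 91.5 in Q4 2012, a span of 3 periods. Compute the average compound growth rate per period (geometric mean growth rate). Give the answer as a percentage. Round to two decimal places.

Growth factor = (91.5/91.4)^(1/3) = (1.001094)^(1/3) = 1.000365
Growth rate = 1.000365 − 1 = 0.000365 = 0.0365%

0.04%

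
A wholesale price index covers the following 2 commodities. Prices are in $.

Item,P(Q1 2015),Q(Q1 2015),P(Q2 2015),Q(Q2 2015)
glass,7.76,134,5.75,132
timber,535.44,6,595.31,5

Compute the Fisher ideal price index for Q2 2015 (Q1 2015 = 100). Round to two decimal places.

Laspeyres component (base-period weights):
ΣP(Q2 2015)Q(Q1 2015) = 5.75×134 + 595.31×6 = 770.5 + 3571.86 = 4342.36
ΣP(Q1 2015)Q(Q1 2015) = 7.76×134 + 535.44×6 = 1039.84 + 3212.64 = 4252.48
L = 4342.36 / 4252.48 × 100 = 102.1136
Paasche component (current-period weights):
ΣP(Q2 2015)Q(Q2 2015) = 5.75×132 + 595.31×5 = 759 + 2976.55 = 3735.55
ΣP(Q1 2015)Q(Q2 2015) = 7.76×132 + 535.44×5 = 1024.32 + 2677.2 = 3701.52
P = 3735.55 / 3701.52 × 100 = 100.9194
Fisher = √(L × P) = √(102.1136 × 100.9194) = 101.5147

101.51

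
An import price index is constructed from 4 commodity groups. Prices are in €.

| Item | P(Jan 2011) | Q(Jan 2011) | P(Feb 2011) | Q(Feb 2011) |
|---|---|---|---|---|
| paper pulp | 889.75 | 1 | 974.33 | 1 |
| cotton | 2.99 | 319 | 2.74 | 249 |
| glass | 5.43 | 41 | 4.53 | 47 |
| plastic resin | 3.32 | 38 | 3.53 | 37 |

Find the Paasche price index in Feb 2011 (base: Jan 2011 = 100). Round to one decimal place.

99.4

Paasche price index uses current-period quantities as weights.
ΣP(Feb 2011)·Q(Feb 2011) = 974.33×1 + 2.74×249 + 4.53×47 + 3.53×37 = 974.33 + 682.26 + 212.91 + 130.61 = 2000.11
ΣP(Jan 2011)·Q(Feb 2011) = 889.75×1 + 2.99×249 + 5.43×47 + 3.32×37 = 889.75 + 744.51 + 255.21 + 122.84 = 2012.31
Index = 2000.11 / 2012.31 × 100 = 99.3937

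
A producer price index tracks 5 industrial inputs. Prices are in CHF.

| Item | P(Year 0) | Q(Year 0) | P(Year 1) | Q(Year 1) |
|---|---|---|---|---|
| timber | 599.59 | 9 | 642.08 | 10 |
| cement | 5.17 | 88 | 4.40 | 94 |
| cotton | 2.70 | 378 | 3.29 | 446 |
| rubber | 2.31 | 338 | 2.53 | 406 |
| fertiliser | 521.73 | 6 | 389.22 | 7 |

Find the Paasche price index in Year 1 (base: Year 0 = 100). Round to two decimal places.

Paasche price index uses current-period quantities as weights.
ΣP(Year 1)·Q(Year 1) = 642.08×10 + 4.40×94 + 3.29×446 + 2.53×406 + 389.22×7 = 6420.8 + 413.6 + 1467.34 + 1027.18 + 2724.54 = 12053.46
ΣP(Year 0)·Q(Year 1) = 599.59×10 + 5.17×94 + 2.70×446 + 2.31×406 + 521.73×7 = 5995.9 + 485.98 + 1204.2 + 937.86 + 3652.11 = 12276.05
Index = 12053.46 / 12276.05 × 100 = 98.1868

98.19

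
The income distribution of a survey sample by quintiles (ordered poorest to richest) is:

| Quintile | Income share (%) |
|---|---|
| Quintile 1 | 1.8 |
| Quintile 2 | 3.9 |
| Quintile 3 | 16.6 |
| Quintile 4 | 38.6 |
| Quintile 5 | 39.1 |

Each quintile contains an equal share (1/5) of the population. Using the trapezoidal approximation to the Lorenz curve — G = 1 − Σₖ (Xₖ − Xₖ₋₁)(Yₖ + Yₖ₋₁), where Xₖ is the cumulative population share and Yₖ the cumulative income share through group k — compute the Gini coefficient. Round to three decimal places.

0.437

Cumulative income shares Yₖ: 0.0180, 0.0570, 0.2230, 0.6090, 1.0000
Σ (Xₖ−Xₖ₋₁)(Yₖ+Yₖ₋₁) = (1/5)(0.0180+0.0000) + (1/5)(0.0570+0.0180) + (1/5)(0.2230+0.0570) + (1/5)(0.6090+0.2230) + (1/5)(1.0000+0.6090)
  = 0.0036 + 0.0150 + 0.0560 + 0.1664 + 0.3218 = 0.5628
G = 1 − 0.5628 = 0.4372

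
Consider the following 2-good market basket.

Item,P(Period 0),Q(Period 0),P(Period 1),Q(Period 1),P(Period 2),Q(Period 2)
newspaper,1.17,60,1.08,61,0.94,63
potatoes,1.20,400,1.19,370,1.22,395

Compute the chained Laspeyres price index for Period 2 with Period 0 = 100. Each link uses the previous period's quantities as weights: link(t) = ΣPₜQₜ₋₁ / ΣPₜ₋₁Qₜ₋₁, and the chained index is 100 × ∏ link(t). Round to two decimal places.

Link Period 0→Period 1:
ΣP(Period 1)Q(Period 0) = 1.08×60 + 1.19×400 = 64.8 + 476 = 540.8
ΣP(Period 0)Q(Period 0) = 1.17×60 + 1.20×400 = 70.2 + 480 = 550.2
link = 540.8/550.2 = 0.982915
Link Period 1→Period 2:
ΣP(Period 2)Q(Period 1) = 0.94×61 + 1.22×370 = 57.34 + 451.4 = 508.74
ΣP(Period 1)Q(Period 1) = 1.08×61 + 1.19×370 = 65.88 + 440.3 = 506.18
link = 508.74/506.18 = 1.005057
Chained index = 100 × 0.982915 × 1.005057 = 98.7886

98.79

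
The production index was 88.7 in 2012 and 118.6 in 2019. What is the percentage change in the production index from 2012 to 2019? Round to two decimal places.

33.71%

Change = (118.6 − 88.7) / 88.7 × 100
       = 29.9 / 88.7 × 100 = 33.7091%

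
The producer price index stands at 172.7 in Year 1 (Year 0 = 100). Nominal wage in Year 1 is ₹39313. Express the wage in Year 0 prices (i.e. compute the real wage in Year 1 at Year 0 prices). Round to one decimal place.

Real = Nominal ÷ (Index/100) = 39313 ÷ (172.7/100)
     = 39313 ÷ 1.727 = 22763.7522

22763.8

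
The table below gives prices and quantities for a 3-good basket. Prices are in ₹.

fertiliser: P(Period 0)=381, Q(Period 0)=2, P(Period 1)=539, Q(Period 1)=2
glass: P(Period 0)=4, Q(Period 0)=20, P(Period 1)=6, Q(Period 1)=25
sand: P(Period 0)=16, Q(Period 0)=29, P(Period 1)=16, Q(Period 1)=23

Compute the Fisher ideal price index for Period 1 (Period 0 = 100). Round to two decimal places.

128.50

Laspeyres component (base-period weights):
ΣP(Period 1)Q(Period 0) = 539×2 + 6×20 + 16×29 = 1078 + 120 + 464 = 1662
ΣP(Period 0)Q(Period 0) = 381×2 + 4×20 + 16×29 = 762 + 80 + 464 = 1306
L = 1662 / 1306 × 100 = 127.2588
Paasche component (current-period weights):
ΣP(Period 1)Q(Period 1) = 539×2 + 6×25 + 16×23 = 1078 + 150 + 368 = 1596
ΣP(Period 0)Q(Period 1) = 381×2 + 4×25 + 16×23 = 762 + 100 + 368 = 1230
P = 1596 / 1230 × 100 = 129.7561
Fisher = √(L × P) = √(127.2588 × 129.7561) = 128.5014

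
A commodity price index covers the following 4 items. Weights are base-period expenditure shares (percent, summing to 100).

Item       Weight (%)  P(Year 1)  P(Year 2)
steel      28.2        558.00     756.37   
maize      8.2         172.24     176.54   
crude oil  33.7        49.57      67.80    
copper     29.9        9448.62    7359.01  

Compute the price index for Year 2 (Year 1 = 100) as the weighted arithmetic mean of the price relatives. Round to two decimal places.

steel: 28.2 × (756.37/558.00) = 28.2 × 1.355502 = 38.2252
maize: 8.2 × (176.54/172.24) = 8.2 × 1.024965 = 8.4047
crude oil: 33.7 × (67.80/49.57) = 33.7 × 1.367763 = 46.0936
copper: 29.9 × (7359.01/9448.62) = 29.9 × 0.778845 = 23.2875
Index = Σ wᵢ·(p₁ᵢ/p₀ᵢ) = 38.2252 + 8.4047 + 46.0936 + 23.2875 = 116.0109

116.01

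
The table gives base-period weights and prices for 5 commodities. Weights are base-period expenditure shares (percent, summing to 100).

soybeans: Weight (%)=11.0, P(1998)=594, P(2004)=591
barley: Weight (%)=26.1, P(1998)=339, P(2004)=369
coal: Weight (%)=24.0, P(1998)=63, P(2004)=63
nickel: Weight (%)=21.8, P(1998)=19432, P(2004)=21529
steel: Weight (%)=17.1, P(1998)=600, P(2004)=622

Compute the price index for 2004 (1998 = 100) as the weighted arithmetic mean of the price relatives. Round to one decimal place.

soybeans: 11.0 × (591/594) = 11.0 × 0.994949 = 10.9444
barley: 26.1 × (369/339) = 26.1 × 1.088496 = 28.4097
coal: 24.0 × (63/63) = 24.0 × 1.000000 = 24.0000
nickel: 21.8 × (21529/19432) = 21.8 × 1.107915 = 24.1525
steel: 17.1 × (622/600) = 17.1 × 1.036667 = 17.7270
Index = Σ wᵢ·(p₁ᵢ/p₀ᵢ) = 10.9444 + 28.4097 + 24.0000 + 24.1525 + 17.7270 = 105.2337

105.2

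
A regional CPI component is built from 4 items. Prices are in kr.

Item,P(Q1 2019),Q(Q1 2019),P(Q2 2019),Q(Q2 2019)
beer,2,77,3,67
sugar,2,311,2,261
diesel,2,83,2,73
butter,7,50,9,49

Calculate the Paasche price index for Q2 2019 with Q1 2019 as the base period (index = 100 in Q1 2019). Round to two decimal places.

114.41

Paasche price index uses current-period quantities as weights.
ΣP(Q2 2019)·Q(Q2 2019) = 3×67 + 2×261 + 2×73 + 9×49 = 201 + 522 + 146 + 441 = 1310
ΣP(Q1 2019)·Q(Q2 2019) = 2×67 + 2×261 + 2×73 + 7×49 = 134 + 522 + 146 + 343 = 1145
Index = 1310 / 1145 × 100 = 114.4105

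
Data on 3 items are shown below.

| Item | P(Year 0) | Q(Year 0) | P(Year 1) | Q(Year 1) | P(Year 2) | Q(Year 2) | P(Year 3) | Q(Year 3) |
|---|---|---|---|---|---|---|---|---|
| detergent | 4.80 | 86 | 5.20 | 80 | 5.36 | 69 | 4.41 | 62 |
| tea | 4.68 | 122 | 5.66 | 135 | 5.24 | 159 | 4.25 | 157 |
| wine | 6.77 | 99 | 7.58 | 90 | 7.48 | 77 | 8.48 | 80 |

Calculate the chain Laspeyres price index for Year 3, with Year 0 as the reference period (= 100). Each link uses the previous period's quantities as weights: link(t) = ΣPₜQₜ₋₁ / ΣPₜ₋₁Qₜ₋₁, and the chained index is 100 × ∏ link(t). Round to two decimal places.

101.81

Link Year 0→Year 1:
ΣP(Year 1)Q(Year 0) = 5.20×86 + 5.66×122 + 7.58×99 = 447.2 + 690.52 + 750.42 = 1888.14
ΣP(Year 0)Q(Year 0) = 4.80×86 + 4.68×122 + 6.77×99 = 412.8 + 570.96 + 670.23 = 1653.99
link = 1888.14/1653.99 = 1.141567
Link Year 1→Year 2:
ΣP(Year 2)Q(Year 1) = 5.36×80 + 5.24×135 + 7.48×90 = 428.8 + 707.4 + 673.2 = 1809.4
ΣP(Year 1)Q(Year 1) = 5.20×80 + 5.66×135 + 7.58×90 = 416 + 764.1 + 682.2 = 1862.3
link = 1809.4/1862.3 = 0.971594
Link Year 2→Year 3:
ΣP(Year 3)Q(Year 2) = 4.41×69 + 4.25×159 + 8.48×77 = 304.29 + 675.75 + 652.96 = 1633
ΣP(Year 2)Q(Year 2) = 5.36×69 + 5.24×159 + 7.48×77 = 369.84 + 833.16 + 575.96 = 1778.96
link = 1633/1778.96 = 0.917952
Chained index = 100 × 1.141567 × 0.971594 × 0.917952 = 101.8137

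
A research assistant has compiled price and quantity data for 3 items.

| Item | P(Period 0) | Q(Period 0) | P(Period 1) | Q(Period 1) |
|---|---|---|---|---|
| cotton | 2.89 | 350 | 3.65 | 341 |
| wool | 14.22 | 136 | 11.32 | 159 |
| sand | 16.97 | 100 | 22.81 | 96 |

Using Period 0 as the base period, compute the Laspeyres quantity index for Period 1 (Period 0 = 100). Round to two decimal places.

Laspeyres quantity index uses base-period prices as weights.
ΣP(Period 0)·Q(Period 1) = 2.89×341 + 14.22×159 + 16.97×96 = 985.49 + 2260.98 + 1629.12 = 4875.59
ΣP(Period 0)·Q(Period 0) = 2.89×350 + 14.22×136 + 16.97×100 = 1011.5 + 1933.92 + 1697 = 4642.42
Index = 4875.59 / 4642.42 × 100 = 105.0226

105.02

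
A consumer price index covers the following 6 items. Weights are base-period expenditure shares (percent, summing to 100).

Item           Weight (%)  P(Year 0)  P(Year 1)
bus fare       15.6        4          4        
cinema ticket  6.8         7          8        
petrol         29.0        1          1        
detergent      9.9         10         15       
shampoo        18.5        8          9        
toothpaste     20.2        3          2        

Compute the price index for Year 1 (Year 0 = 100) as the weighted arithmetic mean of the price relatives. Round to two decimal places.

101.50

bus fare: 15.6 × (4/4) = 15.6 × 1.000000 = 15.6000
cinema ticket: 6.8 × (8/7) = 6.8 × 1.142857 = 7.7714
petrol: 29.0 × (1/1) = 29.0 × 1.000000 = 29.0000
detergent: 9.9 × (15/10) = 9.9 × 1.500000 = 14.8500
shampoo: 18.5 × (9/8) = 18.5 × 1.125000 = 20.8125
toothpaste: 20.2 × (2/3) = 20.2 × 0.666667 = 13.4667
Index = Σ wᵢ·(p₁ᵢ/p₀ᵢ) = 15.6000 + 7.7714 + 29.0000 + 14.8500 + 20.8125 + 13.4667 = 101.5006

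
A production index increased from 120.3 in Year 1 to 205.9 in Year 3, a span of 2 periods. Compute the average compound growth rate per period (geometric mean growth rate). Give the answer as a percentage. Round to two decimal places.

Growth factor = (205.9/120.3)^(1/2) = (1.711554)^(1/2) = 1.308264
Growth rate = 1.308264 − 1 = 0.308264 = 30.8264%

30.83%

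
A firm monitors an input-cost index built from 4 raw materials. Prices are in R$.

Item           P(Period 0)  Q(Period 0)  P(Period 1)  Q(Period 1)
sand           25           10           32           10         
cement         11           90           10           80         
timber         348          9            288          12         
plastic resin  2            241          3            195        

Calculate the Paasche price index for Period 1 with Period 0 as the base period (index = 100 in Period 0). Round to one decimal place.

90.6

Paasche price index uses current-period quantities as weights.
ΣP(Period 1)·Q(Period 1) = 32×10 + 10×80 + 288×12 + 3×195 = 320 + 800 + 3456 + 585 = 5161
ΣP(Period 0)·Q(Period 1) = 25×10 + 11×80 + 348×12 + 2×195 = 250 + 880 + 4176 + 390 = 5696
Index = 5161 / 5696 × 100 = 90.6074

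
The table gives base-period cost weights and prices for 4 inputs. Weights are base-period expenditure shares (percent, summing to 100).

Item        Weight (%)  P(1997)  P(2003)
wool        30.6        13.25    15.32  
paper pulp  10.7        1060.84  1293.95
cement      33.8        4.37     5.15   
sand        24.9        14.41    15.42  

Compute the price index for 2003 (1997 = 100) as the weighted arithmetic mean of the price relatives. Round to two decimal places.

114.91

wool: 30.6 × (15.32/13.25) = 30.6 × 1.156226 = 35.3805
paper pulp: 10.7 × (1293.95/1060.84) = 10.7 × 1.219741 = 13.0512
cement: 33.8 × (5.15/4.37) = 33.8 × 1.178490 = 39.8330
sand: 24.9 × (15.42/14.41) = 24.9 × 1.070090 = 26.6452
Index = Σ wᵢ·(p₁ᵢ/p₀ᵢ) = 35.3805 + 13.0512 + 39.8330 + 26.6452 = 114.9100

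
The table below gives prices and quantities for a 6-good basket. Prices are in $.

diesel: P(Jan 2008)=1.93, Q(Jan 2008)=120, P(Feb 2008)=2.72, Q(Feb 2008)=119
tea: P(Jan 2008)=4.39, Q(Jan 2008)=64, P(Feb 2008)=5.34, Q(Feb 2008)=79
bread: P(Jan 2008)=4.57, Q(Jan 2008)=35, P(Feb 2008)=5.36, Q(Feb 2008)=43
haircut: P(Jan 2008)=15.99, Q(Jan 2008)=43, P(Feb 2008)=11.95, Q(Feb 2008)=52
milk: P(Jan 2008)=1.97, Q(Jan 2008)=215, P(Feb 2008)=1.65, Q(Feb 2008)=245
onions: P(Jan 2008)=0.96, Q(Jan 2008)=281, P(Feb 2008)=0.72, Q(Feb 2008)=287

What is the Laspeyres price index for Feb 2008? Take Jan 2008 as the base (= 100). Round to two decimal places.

93.83

Laspeyres price index uses base-period quantities as weights.
ΣP(Feb 2008)·Q(Jan 2008) = 2.72×120 + 5.34×64 + 5.36×35 + 11.95×43 + 1.65×215 + 0.72×281 = 326.4 + 341.76 + 187.6 + 513.85 + 354.75 + 202.32 = 1926.68
ΣP(Jan 2008)·Q(Jan 2008) = 1.93×120 + 4.39×64 + 4.57×35 + 15.99×43 + 1.97×215 + 0.96×281 = 231.6 + 280.96 + 159.95 + 687.57 + 423.55 + 269.76 = 2053.39
Index = 1926.68 / 2053.39 × 100 = 93.8292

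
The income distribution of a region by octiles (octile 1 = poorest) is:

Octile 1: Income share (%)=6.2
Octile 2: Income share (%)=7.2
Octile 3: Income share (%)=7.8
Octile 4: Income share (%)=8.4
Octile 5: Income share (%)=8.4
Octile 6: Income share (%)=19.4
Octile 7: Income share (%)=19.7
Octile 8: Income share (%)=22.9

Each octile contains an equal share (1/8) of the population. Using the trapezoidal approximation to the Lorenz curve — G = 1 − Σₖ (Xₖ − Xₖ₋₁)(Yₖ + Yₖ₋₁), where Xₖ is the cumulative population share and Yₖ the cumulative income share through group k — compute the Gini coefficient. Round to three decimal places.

0.268

Cumulative income shares Yₖ: 0.0620, 0.1340, 0.2120, 0.2960, 0.3800, 0.5740, 0.7710, 1.0000
Σ (Xₖ−Xₖ₋₁)(Yₖ+Yₖ₋₁) = (1/8)(0.0620+0.0000) + (1/8)(0.1340+0.0620) + (1/8)(0.2120+0.1340) + (1/8)(0.2960+0.2120) + (1/8)(0.3800+0.2960) + (1/8)(0.5740+0.3800) + (1/8)(0.7710+0.5740) + (1/8)(1.0000+0.7710)
  = 0.0077 + 0.0245 + 0.0433 + 0.0635 + 0.0845 + 0.1193 + 0.1681 + 0.2214 = 0.7323
G = 1 − 0.7323 = 0.2677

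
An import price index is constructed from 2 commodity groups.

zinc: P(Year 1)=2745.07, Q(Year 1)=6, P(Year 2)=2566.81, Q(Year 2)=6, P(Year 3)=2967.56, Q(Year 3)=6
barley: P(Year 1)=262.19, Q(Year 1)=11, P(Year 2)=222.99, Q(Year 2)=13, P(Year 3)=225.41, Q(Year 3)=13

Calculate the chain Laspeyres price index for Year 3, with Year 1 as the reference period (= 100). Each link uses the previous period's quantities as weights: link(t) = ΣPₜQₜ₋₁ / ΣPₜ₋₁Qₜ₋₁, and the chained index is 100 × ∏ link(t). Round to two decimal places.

Link Year 1→Year 2:
ΣP(Year 2)Q(Year 1) = 2566.81×6 + 222.99×11 = 15400.86 + 2452.89 = 17853.75
ΣP(Year 1)Q(Year 1) = 2745.07×6 + 262.19×11 = 16470.42 + 2884.09 = 19354.51
link = 17853.75/19354.51 = 0.922459
Link Year 2→Year 3:
ΣP(Year 3)Q(Year 2) = 2967.56×6 + 225.41×13 = 17805.36 + 2930.33 = 20735.69
ΣP(Year 2)Q(Year 2) = 2566.81×6 + 222.99×13 = 15400.86 + 2898.87 = 18299.73
link = 20735.69/18299.73 = 1.133115
Chained index = 100 × 0.922459 × 1.133115 = 104.5252

104.53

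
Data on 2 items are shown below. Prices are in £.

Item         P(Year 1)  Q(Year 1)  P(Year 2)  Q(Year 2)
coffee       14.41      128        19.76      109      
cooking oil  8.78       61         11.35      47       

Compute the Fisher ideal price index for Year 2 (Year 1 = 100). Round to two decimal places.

135.43

Laspeyres component (base-period weights):
ΣP(Year 2)Q(Year 1) = 19.76×128 + 11.35×61 = 2529.28 + 692.35 = 3221.63
ΣP(Year 1)Q(Year 1) = 14.41×128 + 8.78×61 = 1844.48 + 535.58 = 2380.06
L = 3221.63 / 2380.06 × 100 = 135.3592
Paasche component (current-period weights):
ΣP(Year 2)Q(Year 2) = 19.76×109 + 11.35×47 = 2153.84 + 533.45 = 2687.29
ΣP(Year 1)Q(Year 2) = 14.41×109 + 8.78×47 = 1570.69 + 412.66 = 1983.35
P = 2687.29 / 1983.35 × 100 = 135.4925
Fisher = √(L × P) = √(135.3592 × 135.4925) = 135.4258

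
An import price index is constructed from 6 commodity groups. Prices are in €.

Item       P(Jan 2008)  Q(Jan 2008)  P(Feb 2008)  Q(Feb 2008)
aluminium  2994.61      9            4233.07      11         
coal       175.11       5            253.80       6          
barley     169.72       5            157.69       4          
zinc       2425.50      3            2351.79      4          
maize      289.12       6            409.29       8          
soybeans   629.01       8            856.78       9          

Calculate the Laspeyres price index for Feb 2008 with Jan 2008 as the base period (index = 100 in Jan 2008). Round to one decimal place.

Laspeyres price index uses base-period quantities as weights.
ΣP(Feb 2008)·Q(Jan 2008) = 4233.07×9 + 253.80×5 + 157.69×5 + 2351.79×3 + 409.29×6 + 856.78×8 = 38097.63 + 1269 + 788.45 + 7055.37 + 2455.74 + 6854.24 = 56520.43
ΣP(Jan 2008)·Q(Jan 2008) = 2994.61×9 + 175.11×5 + 169.72×5 + 2425.50×3 + 289.12×6 + 629.01×8 = 26951.49 + 875.55 + 848.6 + 7276.5 + 1734.72 + 5032.08 = 42718.94
Index = 56520.43 / 42718.94 × 100 = 132.3077

132.3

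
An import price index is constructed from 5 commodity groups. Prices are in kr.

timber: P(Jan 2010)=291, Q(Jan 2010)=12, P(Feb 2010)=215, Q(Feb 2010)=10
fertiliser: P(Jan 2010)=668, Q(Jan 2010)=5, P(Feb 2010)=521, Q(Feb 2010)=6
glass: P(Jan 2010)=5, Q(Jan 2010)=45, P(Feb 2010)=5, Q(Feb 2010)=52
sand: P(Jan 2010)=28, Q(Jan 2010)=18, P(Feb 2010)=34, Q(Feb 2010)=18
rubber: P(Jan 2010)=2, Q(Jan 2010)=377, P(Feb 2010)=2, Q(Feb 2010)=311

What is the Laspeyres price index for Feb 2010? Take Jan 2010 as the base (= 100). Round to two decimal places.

81.49

Laspeyres price index uses base-period quantities as weights.
ΣP(Feb 2010)·Q(Jan 2010) = 215×12 + 521×5 + 5×45 + 34×18 + 2×377 = 2580 + 2605 + 225 + 612 + 754 = 6776
ΣP(Jan 2010)·Q(Jan 2010) = 291×12 + 668×5 + 5×45 + 28×18 + 2×377 = 3492 + 3340 + 225 + 504 + 754 = 8315
Index = 6776 / 8315 × 100 = 81.4913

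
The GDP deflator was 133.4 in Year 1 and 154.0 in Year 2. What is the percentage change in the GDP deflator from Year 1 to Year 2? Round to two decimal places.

15.44%

Change = (154.0 − 133.4) / 133.4 × 100
       = 20.6 / 133.4 × 100 = 15.4423%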